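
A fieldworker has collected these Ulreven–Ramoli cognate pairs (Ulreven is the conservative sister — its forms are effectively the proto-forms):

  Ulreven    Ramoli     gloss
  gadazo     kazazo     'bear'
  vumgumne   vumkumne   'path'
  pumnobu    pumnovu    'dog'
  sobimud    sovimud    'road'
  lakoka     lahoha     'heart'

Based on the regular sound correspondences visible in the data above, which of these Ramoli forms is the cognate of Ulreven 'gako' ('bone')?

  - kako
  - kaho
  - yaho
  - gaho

gadazo ~ kazazo — Ulreven g corresponds to Ramoli k word-initially before a back vowel.
lakoka ~ lahoha — Ulreven k corresponds to Ramoli h between vowels (before a back vowel).
Applying these to Ulreven 'gako':
  gako → kako   (g→k word-initially before a back vowel)
  kako → kaho   (k→h between vowels (before a back vowel))
So the Ramoli cognate is 'kaho'.

kaho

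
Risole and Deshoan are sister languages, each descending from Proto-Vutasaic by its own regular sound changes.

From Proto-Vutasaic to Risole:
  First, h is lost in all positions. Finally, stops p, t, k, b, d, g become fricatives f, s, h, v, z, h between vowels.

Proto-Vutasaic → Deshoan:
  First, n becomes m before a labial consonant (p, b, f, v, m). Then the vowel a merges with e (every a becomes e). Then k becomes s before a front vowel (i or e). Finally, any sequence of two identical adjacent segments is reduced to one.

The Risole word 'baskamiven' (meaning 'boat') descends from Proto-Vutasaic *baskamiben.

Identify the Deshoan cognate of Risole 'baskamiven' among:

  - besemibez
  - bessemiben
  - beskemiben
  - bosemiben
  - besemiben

besemiben

Deshoan: *baskamiben
  baskamiben (rule 1 does not apply)
  baskamiben → beskemiben   [vowel merger]
  beskemiben → bessemiben   [palatalisation]
  bessemiben → besemiben   [degemination]
  giving Deshoan besemiben.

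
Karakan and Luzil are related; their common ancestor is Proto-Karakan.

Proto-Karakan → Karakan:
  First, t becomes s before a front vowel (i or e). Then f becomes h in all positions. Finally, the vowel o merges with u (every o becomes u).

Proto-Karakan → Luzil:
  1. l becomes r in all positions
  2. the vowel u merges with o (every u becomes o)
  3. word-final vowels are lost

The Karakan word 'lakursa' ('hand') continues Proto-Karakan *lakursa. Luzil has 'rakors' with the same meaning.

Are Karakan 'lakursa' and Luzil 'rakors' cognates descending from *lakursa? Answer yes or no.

Derive the expected Luzil reflex of *lakursa:
Luzil: start from *lakursa.
  rule 1 (unconditioned shift): lakursa → rakursa
  rule 2 (vowel merger): rakursa → rakorsa
  rule 3 (apocope): rakorsa → rakors
  ⇒ Luzil rakors
Luzil 'rakors' matches the regular reflex exactly, so the pair is cognate.

yes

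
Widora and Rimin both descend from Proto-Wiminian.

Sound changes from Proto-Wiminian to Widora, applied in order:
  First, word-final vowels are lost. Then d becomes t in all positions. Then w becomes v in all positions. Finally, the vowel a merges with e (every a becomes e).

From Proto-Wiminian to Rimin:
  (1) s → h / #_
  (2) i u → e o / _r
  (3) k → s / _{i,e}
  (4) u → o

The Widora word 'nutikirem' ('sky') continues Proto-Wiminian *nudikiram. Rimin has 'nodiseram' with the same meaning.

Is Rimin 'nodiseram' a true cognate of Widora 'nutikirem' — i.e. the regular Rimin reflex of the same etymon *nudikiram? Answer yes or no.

yes

Derive the expected Rimin reflex of *nudikiram:
Rimin: *nudikiram > nudikeram > nudiseram > nodiseram  (by pre-rhotic lowering, palatalisation, vowel merger)
Rimin 'nodiseram' matches the regular reflex exactly, so the pair is cognate.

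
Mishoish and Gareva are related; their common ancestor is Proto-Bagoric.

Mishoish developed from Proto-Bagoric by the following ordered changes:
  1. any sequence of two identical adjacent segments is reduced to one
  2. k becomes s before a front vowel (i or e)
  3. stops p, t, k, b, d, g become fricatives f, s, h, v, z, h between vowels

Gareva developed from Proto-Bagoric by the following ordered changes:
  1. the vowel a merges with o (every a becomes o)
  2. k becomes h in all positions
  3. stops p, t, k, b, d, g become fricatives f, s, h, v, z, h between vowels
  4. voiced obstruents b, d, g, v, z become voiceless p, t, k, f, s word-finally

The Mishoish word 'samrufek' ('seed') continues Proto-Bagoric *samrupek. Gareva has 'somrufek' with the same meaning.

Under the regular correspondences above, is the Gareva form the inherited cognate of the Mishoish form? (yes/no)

Derive the expected Gareva reflex of *samrupek:
Gareva: *samrupek
  samrupek → somrupek   [vowel merger]
  somrupek → somrupeh   [unconditioned shift]
  somrupeh → somrufeh   [intervocalic lenition]
  somrufeh (rule 4 does not apply)
  giving Gareva somrufeh.
The regular Gareva reflex would be 'somrufeh', but the attested form is 'somrufek'. The correspondence is irregular, so they are not cognates (the Gareva form has a different source).

no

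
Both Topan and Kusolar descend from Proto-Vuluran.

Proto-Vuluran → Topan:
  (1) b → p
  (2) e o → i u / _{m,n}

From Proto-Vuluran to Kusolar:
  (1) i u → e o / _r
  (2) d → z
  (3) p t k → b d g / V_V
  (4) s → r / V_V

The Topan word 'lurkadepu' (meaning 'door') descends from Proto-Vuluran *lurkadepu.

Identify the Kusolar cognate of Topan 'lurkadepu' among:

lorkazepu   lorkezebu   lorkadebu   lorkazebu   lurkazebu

Kusolar: *lurkadepu > lorkadepu > lorkazepu > lorkazebu  (by pre-rhotic lowering, unconditioned shift, intervocalic voicing)
Only 'lorkazebu' matches the regular Kusolar development of *lurkadepu.

lorkazebu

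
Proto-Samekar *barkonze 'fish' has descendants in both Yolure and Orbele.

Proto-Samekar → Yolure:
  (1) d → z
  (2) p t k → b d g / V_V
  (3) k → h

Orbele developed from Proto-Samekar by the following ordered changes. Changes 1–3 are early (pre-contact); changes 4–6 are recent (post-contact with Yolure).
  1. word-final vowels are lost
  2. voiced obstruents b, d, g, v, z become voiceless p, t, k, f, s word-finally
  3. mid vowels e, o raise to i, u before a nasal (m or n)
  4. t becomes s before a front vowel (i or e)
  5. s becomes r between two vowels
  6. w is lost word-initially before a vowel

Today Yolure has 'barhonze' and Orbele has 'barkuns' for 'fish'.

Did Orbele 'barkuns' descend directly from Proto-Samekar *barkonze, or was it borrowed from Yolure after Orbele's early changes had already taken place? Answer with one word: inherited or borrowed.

inherited

If inherited, *barkonze would pass through all of Orbele's changes:
Orbele: start from *barkonze.
  rule 1 (apocope): barkonze → barkonz
  rule 2 (final devoicing): barkonz → barkons
  rule 3 (pre-nasal raising): barkons → barkuns
  rule 4: no change — barkuns
  rule 5: no change — barkuns
  rule 6: no change — barkuns
  ⇒ Orbele barkuns
If borrowed from Yolure 'barhonze' after the early changes, it would undergo only the recent ones:
  rule 4 (palatalisation): no change (barhonze)
  rule 5 (rhotacism): no change (barhonze)
  rule 6 (glide loss): no change (barhonze)
  ⇒ as a loan: barhonze
Orbele 'barkuns' matches the inherited outcome exactly, so it is an inherited cognate, not a loan.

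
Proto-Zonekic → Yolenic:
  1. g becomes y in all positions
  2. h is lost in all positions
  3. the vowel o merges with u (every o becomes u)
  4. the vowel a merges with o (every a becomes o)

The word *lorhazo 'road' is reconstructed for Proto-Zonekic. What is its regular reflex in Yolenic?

lurozu

Yolenic: start from *lorhazo.
  rule 1: no change — lorhazo
  rule 2 (h-loss): lorhazo → lorazo
  rule 3 (vowel merger): lorazo → lurazu
  rule 4 (vowel merger): lurazu → lurozu
  ⇒ Yolenic lurozu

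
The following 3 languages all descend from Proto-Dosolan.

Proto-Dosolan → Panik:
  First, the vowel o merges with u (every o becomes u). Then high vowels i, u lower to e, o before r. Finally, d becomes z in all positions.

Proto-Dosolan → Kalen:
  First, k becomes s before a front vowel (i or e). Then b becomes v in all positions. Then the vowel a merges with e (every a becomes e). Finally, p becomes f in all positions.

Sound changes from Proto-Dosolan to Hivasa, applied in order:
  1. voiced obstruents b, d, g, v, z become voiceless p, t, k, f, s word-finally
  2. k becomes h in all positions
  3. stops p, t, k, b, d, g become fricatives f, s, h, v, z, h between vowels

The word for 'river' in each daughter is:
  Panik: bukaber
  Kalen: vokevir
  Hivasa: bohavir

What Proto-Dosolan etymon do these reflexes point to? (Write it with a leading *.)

Position 6: Panik has e, Kalen has i, Hivasa has i. Kalen preserves i here (none of its changes turn any other segment into i), so the proto-segment is *i.
Position 4: Panik has a, Kalen has e, Hivasa has a. Panik preserves a here (none of its changes turn any other segment into a), so the proto-segment is *a.
Position 3: Panik has k, Kalen has k, Hivasa has h. Panik preserves k here (none of its changes turn any other segment into k), so the proto-segment is *k.
Verify the candidate proto-form against each daughter:
Panik: *bokabir > bukabir > bukaber  (by vowel merger, pre-rhotic lowering)
Kalen: start from *bokabir.
  rule 1: no change — bokabir
  rule 2 (unconditioned shift): bokabir → vokavir
  rule 3 (vowel merger): vokavir → vokevir
  rule 4: no change — vokevir
  ⇒ Kalen vokevir
Hivasa: start from *bokabir.
  rule 1: no change — bokabir
  rule 2 (unconditioned shift): bokabir → bohabir
  rule 3 (intervocalic lenition): bohabir → bohavir
  ⇒ Hivasa bohavir
Only *bokabir yields all of Panik bukaber, Kalen vokevir, Hivasa bohavir.

*bokabir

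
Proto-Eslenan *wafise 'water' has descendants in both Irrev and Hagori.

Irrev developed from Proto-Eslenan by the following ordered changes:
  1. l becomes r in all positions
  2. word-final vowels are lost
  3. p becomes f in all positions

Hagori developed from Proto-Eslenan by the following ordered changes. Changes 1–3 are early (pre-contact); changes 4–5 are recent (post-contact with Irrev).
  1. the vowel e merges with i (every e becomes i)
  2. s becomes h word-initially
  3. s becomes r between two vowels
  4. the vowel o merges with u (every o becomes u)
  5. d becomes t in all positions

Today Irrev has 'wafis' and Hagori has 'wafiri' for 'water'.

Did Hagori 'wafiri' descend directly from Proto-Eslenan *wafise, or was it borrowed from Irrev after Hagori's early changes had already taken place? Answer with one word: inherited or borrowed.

inherited

If inherited, *wafise would pass through all of Hagori's changes:
Hagori: start from *wafise.
  rule 1 (vowel merger): wafise → wafisi
  rule 2: no change — wafisi
  rule 3 (rhotacism): wafisi → wafiri
  rule 4: no change — wafiri
  rule 5: no change — wafiri
  ⇒ Hagori wafiri
If borrowed from Irrev 'wafis' after the early changes, it would undergo only the recent ones:
  rule 4 (vowel merger): no change (wafis)
  rule 5 (unconditioned shift): no change (wafis)
  ⇒ as a loan: wafis
Hagori 'wafiri' matches the inherited outcome exactly, so it is an inherited cognate, not a loan.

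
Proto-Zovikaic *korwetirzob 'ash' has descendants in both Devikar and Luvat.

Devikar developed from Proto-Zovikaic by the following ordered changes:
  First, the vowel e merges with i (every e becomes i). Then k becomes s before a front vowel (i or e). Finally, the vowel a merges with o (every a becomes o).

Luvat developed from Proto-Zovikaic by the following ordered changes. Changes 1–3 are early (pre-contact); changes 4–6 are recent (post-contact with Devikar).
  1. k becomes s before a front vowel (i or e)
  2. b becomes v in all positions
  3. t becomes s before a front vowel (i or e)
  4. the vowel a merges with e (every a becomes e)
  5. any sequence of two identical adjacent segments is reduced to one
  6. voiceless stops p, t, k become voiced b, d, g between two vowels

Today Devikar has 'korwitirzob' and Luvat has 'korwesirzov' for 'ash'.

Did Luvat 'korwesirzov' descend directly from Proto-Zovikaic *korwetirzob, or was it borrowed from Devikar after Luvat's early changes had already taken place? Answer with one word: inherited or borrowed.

inherited

If inherited, *korwetirzob would pass through all of Luvat's changes:
Luvat: *korwetirzob
  korwetirzob (rule 1 does not apply)
  korwetirzob → korwetirzov   [unconditioned shift]
  korwetirzov → korwesirzov   [palatalisation]
  korwesirzov (rule 4 does not apply)
  korwesirzov (rule 5 does not apply)
  korwesirzov (rule 6 does not apply)
  giving Luvat korwesirzov.
If borrowed from Devikar 'korwitirzob' after the early changes, it would undergo only the recent ones:
  rule 4 (vowel merger): no change (korwitirzob)
  rule 5 (degemination): no change (korwitirzob)
  rule 6 (intervocalic voicing): korwitirzob → korwidirzob
  ⇒ as a loan: korwidirzob
Luvat 'korwesirzov' matches the inherited outcome exactly, so it is an inherited cognate, not a loan.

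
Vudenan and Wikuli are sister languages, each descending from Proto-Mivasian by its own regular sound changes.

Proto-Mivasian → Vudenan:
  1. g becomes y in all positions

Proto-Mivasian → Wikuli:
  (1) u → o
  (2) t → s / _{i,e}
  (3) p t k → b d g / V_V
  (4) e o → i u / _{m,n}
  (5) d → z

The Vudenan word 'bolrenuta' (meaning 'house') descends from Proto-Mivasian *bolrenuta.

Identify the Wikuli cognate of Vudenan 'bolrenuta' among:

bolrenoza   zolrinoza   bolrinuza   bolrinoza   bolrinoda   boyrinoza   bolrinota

Wikuli: *bolrenuta
  bolrenuta → bolrenota   [vowel merger]
  bolrenota (rule 2 does not apply)
  bolrenota → bolrenoda   [intervocalic voicing]
  bolrenoda → bolrinoda   [pre-nasal raising]
  bolrinoda → bolrinoza   [unconditioned shift]
  giving Wikuli bolrinoza.
Among the options, 'bolrinoza' alone shows every Wikuli change applied in order.

bolrinoza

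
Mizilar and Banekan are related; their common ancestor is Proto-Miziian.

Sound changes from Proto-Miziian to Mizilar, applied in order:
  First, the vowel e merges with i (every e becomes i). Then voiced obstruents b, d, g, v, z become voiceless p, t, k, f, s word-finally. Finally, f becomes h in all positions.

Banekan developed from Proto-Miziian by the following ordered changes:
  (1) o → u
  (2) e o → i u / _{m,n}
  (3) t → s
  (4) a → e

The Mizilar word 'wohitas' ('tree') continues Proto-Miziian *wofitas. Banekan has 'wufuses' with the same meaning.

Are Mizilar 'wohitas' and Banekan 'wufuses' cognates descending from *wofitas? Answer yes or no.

Derive the expected Banekan reflex of *wofitas:
Banekan: *wofitas
  wofitas → wufitas   [vowel merger]
  wufitas (rule 2 does not apply)
  wufitas → wufisas   [unconditioned shift]
  wufisas → wufises   [vowel merger]
  giving Banekan wufises.
The regular Banekan reflex would be 'wufises', but the attested form is 'wufuses'. The correspondence is irregular, so they are not cognates (the Banekan form has a different source).

no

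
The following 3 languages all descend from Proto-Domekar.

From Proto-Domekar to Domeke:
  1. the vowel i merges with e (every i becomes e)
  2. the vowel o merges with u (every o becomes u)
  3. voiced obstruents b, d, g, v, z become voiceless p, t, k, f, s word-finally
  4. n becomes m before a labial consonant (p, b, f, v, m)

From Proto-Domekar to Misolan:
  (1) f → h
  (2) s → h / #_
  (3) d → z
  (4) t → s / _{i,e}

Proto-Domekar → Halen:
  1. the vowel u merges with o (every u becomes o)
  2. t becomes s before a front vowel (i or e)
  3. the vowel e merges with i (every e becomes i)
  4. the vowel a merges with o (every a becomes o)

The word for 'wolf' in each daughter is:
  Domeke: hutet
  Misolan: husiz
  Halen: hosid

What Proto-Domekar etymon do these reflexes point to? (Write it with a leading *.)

Position 5: Domeke has t, Misolan has z, Halen has d. Halen preserves d here (none of its changes turn any other segment into d), so the proto-segment is *d.
Position 4: Domeke has e, Misolan has i, Halen has i. Misolan preserves i here (none of its changes turn any other segment into i), so the proto-segment is *i.
Position 3: Domeke has t, Misolan has s, Halen has s. Taking the neighbouring segments as reconstructed: Domeke t can only go back to *t; Misolan s could go back to *t or *s; Halen s could go back to *t or *s — the one source consistent with every daughter is *t.
This points to *hutid. Verify forward in each daughter:
Domeke: *hutid
  hutid → huted   [vowel merger]
  huted (rule 2 does not apply)
  huted → hutet   [final devoicing]
  hutet (rule 4 does not apply)
  giving Domeke hutet.
Misolan: *hutid > hutiz > husiz  (by unconditioned shift, palatalisation)
Halen: start from *hutid.
  rule 1 (vowel merger): hutid → hotid
  rule 2 (palatalisation): hotid → hosid
  rule 3: no change — hosid
  rule 4: no change — hosid
  ⇒ Halen hosid
*hutid is the unique common source.

*hutid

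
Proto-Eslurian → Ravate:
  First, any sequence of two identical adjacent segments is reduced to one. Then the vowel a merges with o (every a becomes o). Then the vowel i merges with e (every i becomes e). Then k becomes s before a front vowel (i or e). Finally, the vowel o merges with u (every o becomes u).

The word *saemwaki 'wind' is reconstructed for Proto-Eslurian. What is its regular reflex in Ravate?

Ravate: start from *saemwaki.
  rule 1: no change — saemwaki
  rule 2 (vowel merger): saemwaki → soemwoki
  rule 3 (vowel merger): soemwoki → soemwoke
  rule 4 (palatalisation): soemwoke → soemwose
  rule 5 (vowel merger): soemwose → suemwuse
  ⇒ Ravate suemwuse

suemwuse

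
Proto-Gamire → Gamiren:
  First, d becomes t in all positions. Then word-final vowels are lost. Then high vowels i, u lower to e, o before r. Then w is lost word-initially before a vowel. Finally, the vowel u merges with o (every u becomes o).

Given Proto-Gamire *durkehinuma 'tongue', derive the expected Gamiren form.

torkehinom

Gamiren: start from *durkehinuma.
  rule 1 (unconditioned shift): durkehinuma → turkehinuma
  rule 2 (apocope): turkehinuma → turkehinum
  rule 3 (pre-rhotic lowering): turkehinum → torkehinum
  rule 4: no change — torkehinum
  rule 5 (vowel merger): torkehinum → torkehinom
  ⇒ Gamiren torkehinom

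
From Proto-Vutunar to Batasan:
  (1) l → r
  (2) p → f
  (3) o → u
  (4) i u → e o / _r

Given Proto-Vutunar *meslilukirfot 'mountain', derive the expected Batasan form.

Batasan: *meslilukirfot > mesrirukirfot > mesrirukirfut > mesrerukerfut  (by unconditioned shift, vowel merger, pre-rhotic lowering)

mesrerukerfut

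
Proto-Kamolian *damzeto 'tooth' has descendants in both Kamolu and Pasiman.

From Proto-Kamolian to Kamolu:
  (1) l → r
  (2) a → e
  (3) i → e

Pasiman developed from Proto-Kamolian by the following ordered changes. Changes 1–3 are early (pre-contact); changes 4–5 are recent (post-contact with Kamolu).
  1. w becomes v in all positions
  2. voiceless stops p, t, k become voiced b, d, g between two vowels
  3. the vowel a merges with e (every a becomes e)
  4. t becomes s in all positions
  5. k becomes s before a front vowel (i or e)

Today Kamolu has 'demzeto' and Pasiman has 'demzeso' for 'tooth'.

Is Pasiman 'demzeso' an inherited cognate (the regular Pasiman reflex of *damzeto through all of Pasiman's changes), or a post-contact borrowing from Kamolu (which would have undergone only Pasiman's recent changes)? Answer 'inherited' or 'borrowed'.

borrowed

If inherited, *damzeto would pass through all of Pasiman's changes:
Pasiman: *damzeto
  damzeto (rule 1 does not apply)
  damzeto → damzedo   [intervocalic voicing]
  damzedo → demzedo   [vowel merger]
  demzedo (rule 4 does not apply)
  demzedo (rule 5 does not apply)
  giving Pasiman demzedo.
If borrowed from Kamolu 'demzeto' after the early changes, it would undergo only the recent ones:
  rule 4 (unconditioned shift): demzeto → demzeso
  rule 5 (palatalisation): no change (demzeso)
  ⇒ as a loan: demzeso
Pasiman 'demzeso' matches the loan outcome 'demzeso', not the inherited 'demzedo' — it skipped the early Pasiman changes, so it was borrowed from Kamolu.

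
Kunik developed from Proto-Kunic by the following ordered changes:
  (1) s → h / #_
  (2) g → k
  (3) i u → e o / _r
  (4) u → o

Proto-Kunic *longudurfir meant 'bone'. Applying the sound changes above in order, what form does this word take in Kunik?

lonkodorfer

Kunik: *longudurfir
  longudurfir (rule 1 does not apply)
  longudurfir → lonkudurfir   [unconditioned shift]
  lonkudurfir → lonkudorfer   [pre-rhotic lowering]
  lonkudorfer → lonkodorfer   [vowel merger]
  giving Kunik lonkodorfer.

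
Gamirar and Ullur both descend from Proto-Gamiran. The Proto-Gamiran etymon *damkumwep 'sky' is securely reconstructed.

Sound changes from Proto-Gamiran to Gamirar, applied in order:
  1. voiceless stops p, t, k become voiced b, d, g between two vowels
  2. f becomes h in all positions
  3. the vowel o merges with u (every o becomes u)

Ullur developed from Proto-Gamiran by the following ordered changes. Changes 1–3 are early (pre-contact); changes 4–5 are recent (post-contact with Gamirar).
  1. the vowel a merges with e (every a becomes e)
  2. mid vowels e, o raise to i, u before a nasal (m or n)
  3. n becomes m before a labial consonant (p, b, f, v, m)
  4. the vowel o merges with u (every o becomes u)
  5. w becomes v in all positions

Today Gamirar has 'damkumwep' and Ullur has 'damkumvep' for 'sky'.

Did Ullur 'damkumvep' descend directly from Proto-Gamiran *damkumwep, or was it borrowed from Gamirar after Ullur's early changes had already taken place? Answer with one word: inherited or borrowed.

borrowed

If inherited, *damkumwep would pass through all of Ullur's changes:
Ullur: *damkumwep
  damkumwep → demkumwep   [vowel merger]
  demkumwep → dimkumwep   [pre-nasal raising]
  dimkumwep (rule 3 does not apply)
  dimkumwep (rule 4 does not apply)
  dimkumwep → dimkumvep   [unconditioned shift]
  giving Ullur dimkumvep.
If borrowed from Gamirar 'damkumwep' after the early changes, it would undergo only the recent ones:
  rule 4 (vowel merger): no change (damkumwep)
  rule 5 (unconditioned shift): damkumwep → damkumvep
  ⇒ as a loan: damkumvep
Ullur 'damkumvep' matches the loan outcome 'damkumvep', not the inherited 'dimkumvep' — it skipped the early Ullur changes, so it was borrowed from Gamirar.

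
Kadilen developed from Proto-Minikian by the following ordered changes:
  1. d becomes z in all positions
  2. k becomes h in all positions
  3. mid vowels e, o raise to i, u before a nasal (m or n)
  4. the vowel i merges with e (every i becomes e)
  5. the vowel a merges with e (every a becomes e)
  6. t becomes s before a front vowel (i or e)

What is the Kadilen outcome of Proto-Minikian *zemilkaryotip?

zemelheryosep

Kadilen: *zemilkaryotip
  zemilkaryotip (rule 1 does not apply)
  zemilkaryotip → zemilharyotip   [unconditioned shift]
  zemilharyotip → zimilharyotip   [pre-nasal raising]
  zimilharyotip → zemelharyotep   [vowel merger]
  zemelharyotep → zemelheryotep   [vowel merger]
  zemelheryotep → zemelheryosep   [palatalisation]
  giving Kadilen zemelheryosep.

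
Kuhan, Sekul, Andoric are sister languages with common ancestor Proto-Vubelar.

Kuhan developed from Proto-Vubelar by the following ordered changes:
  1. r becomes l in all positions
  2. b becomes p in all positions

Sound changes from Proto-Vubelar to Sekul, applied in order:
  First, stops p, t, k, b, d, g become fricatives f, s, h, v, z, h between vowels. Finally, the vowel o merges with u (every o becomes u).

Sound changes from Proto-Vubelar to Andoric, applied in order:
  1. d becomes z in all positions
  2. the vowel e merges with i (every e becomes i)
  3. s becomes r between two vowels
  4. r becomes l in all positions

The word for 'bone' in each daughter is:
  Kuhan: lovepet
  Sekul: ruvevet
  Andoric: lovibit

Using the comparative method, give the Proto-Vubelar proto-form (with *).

Position 1: Kuhan has l, Sekul has r, Andoric has l. Sekul preserves r here (none of its changes turn any other segment into r), so the proto-segment is *r.
Position 4: Kuhan has e, Sekul has e, Andoric has i. Kuhan preserves e here (none of its changes turn any other segment into e), so the proto-segment is *e.
This points to *rovebet. Verify forward in each daughter:
Kuhan: *rovebet > lovebet > lovepet  (by unconditioned shift, unconditioned shift)
Sekul: *rovebet
  rovebet → rovevet   [intervocalic lenition]
  rovevet → ruvevet   [vowel merger]
  giving Sekul ruvevet.
Andoric: *rovebet
  rovebet (rule 1 does not apply)
  rovebet → rovibit   [vowel merger]
  rovibit (rule 3 does not apply)
  rovibit → lovibit   [unconditioned shift]
  giving Andoric lovibit.
*rovebet is the unique common source.

*rovebet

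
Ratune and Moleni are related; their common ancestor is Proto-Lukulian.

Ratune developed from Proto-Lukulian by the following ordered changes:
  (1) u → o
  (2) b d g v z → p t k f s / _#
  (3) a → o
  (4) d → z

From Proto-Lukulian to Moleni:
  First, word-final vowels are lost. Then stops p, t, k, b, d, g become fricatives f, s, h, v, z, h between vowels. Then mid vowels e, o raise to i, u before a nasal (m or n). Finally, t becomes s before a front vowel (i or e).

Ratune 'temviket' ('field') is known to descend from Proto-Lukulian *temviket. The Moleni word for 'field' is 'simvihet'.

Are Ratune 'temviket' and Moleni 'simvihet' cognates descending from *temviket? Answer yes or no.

Derive the expected Moleni reflex of *temviket:
Moleni: start from *temviket.
  rule 1: no change — temviket
  rule 2 (intervocalic lenition): temviket → temvihet
  rule 3 (pre-nasal raising): temvihet → timvihet
  rule 4 (palatalisation): timvihet → simvihet
  ⇒ Moleni simvihet
Moleni 'simvihet' matches the regular reflex exactly, so the pair is cognate.

yes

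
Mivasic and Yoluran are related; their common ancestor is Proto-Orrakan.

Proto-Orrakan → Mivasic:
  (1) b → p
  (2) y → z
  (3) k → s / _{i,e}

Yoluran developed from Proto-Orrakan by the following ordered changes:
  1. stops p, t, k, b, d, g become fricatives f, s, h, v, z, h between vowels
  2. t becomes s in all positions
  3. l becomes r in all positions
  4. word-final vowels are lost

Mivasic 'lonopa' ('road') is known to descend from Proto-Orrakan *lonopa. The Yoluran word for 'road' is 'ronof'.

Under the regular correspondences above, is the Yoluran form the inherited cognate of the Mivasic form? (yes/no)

Derive the expected Yoluran reflex of *lonopa:
Yoluran: *lonopa
  lonopa → lonofa   [intervocalic lenition]
  lonofa (rule 2 does not apply)
  lonofa → ronofa   [unconditioned shift]
  ronofa → ronof   [apocope]
  giving Yoluran ronof.
Yoluran 'ronof' matches the regular reflex exactly, so the pair is cognate.

yes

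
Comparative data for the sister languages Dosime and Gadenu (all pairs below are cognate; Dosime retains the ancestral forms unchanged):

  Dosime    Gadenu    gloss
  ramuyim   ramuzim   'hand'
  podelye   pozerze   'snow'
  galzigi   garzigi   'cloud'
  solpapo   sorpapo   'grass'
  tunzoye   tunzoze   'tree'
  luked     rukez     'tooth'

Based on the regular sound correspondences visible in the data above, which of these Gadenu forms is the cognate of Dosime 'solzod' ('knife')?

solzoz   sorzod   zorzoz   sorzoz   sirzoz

podelye ~ pozerze, galzigi ~ garzigi — Dosime l corresponds to Gadenu r after a vowel, before a consonant other than r, m, n, p, b, f, v.
luked ~ rukez — Dosime d corresponds to Gadenu z word-finally.
Applying these to Dosime 'solzod':
  solzod → sorzod   (l→r after a vowel, before a consonant other than r, m, n, p, b, f, v)
  sorzod → sorzoz   (d→z word-finally)
So the Gadenu cognate is 'sorzoz'.

sorzoz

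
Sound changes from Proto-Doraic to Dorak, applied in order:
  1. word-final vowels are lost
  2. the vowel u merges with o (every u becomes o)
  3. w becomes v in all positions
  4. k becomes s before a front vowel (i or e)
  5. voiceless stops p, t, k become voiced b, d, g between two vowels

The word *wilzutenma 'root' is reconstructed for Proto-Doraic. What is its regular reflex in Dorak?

Dorak: *wilzutenma
  wilzutenma → wilzutenm   [apocope]
  wilzutenm → wilzotenm   [vowel merger]
  wilzotenm → vilzotenm   [unconditioned shift]
  vilzotenm (rule 4 does not apply)
  vilzotenm → vilzodenm   [intervocalic voicing]
  giving Dorak vilzodenm.

vilzodenm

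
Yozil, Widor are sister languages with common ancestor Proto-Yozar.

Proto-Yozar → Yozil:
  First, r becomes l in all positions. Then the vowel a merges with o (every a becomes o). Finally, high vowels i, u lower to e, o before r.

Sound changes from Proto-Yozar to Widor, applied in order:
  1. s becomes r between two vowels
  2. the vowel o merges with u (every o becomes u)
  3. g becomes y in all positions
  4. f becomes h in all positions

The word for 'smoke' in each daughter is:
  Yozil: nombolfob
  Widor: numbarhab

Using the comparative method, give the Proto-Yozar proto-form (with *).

*nombarfab

Position 2: Yozil has o, Widor has u. Taking the neighbouring segments as reconstructed: Yozil o could go back to *a or *o; Widor u could go back to *o or *u — the one source consistent with every daughter is *o.
Position 8: Yozil has o, Widor has a. Widor preserves a here (none of its changes turn any other segment into a), so the proto-segment is *a.
Position 6: Yozil has l, Widor has r. Taking the neighbouring segments as reconstructed: Yozil l could go back to *l or *r; Widor r can only go back to *r — the one source consistent with every daughter is *r.
This points to *nombarfab. Verify forward in each daughter:
Yozil: *nombarfab
  nombarfab → nombalfab   [unconditioned shift]
  nombalfab → nombolfob   [vowel merger]
  nombolfob (rule 3 does not apply)
  giving Yozil nombolfob.
Widor: *nombarfab
  nombarfab (rule 1 does not apply)
  nombarfab → numbarfab   [vowel merger]
  numbarfab (rule 3 does not apply)
  numbarfab → numbarhab   [unconditioned shift]
  giving Widor numbarhab.
*nombarfab is the unique common source.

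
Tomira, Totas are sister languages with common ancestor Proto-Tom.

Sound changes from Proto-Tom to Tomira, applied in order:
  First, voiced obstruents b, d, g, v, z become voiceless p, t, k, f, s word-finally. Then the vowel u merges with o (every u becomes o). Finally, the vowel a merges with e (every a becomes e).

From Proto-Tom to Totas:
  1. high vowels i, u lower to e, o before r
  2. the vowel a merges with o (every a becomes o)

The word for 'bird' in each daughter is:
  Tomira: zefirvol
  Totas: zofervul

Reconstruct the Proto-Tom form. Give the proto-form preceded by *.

Position 2: Tomira has e, Totas has o. Taking the neighbouring segments as reconstructed: Tomira e could go back to *a or *e; Totas o could go back to *a or *o — the one source consistent with every daughter is *a.
Position 4: Tomira has i, Totas has e. Tomira preserves i here (none of its changes turn any other segment into i), so the proto-segment is *i.
Position 7: Tomira has o, Totas has u. Totas preserves u here (none of its changes turn any other segment into u), so the proto-segment is *u.
Verify the candidate proto-form against each daughter:
Tomira: *zafirvul
  zafirvul (rule 1 does not apply)
  zafirvul → zafirvol   [vowel merger]
  zafirvol → zefirvol   [vowel merger]
  giving Tomira zefirvol.
Totas: *zafirvul
  zafirvul → zafervul   [pre-rhotic lowering]
  zafervul → zofervul   [vowel merger]
  giving Totas zofervul.
No other proto-form is consistent with every reflex, so the reconstruction is *zafirvul.

*zafirvul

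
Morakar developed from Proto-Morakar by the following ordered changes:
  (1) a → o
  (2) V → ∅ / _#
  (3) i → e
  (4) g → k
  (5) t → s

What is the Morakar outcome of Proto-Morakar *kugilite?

kukeles

Morakar: start from *kugilite.
  rule 1: no change — kugilite
  rule 2 (apocope): kugilite → kugilit
  rule 3 (vowel merger): kugilit → kugelet
  rule 4 (unconditioned shift): kugelet → kukelet
  rule 5 (unconditioned shift): kukelet → kukeles
  ⇒ Morakar kukeles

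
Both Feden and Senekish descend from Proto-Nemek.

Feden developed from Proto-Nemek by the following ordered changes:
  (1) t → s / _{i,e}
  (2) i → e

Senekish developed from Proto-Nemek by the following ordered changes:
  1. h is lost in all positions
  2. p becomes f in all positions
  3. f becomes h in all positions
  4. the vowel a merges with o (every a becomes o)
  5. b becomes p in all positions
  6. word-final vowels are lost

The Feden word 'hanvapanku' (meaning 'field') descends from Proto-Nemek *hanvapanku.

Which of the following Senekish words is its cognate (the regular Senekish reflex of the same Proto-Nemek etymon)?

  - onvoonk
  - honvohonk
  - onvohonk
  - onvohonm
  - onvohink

Senekish: start from *hanvapanku.
  rule 1 (h-loss): hanvapanku → anvapanku
  rule 2 (unconditioned shift): anvapanku → anvafanku
  rule 3 (unconditioned shift): anvafanku → anvahanku
  rule 4 (vowel merger): anvahanku → onvohonku
  rule 5: no change — onvohonku
  rule 6 (apocope): onvohonku → onvohonk
  ⇒ Senekish onvohonk
Among the options, 'onvohonk' alone shows every Senekish change applied in order.

onvohonk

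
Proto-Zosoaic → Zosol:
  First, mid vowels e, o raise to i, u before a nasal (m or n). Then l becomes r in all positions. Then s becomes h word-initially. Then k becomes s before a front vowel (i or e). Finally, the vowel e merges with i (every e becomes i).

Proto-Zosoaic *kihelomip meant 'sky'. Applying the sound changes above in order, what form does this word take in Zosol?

sihirumip

Zosol: *kihelomip > kihelumip > kiherumip > siherumip > sihirumip  (by pre-nasal raising, unconditioned shift, palatalisation, vowel merger)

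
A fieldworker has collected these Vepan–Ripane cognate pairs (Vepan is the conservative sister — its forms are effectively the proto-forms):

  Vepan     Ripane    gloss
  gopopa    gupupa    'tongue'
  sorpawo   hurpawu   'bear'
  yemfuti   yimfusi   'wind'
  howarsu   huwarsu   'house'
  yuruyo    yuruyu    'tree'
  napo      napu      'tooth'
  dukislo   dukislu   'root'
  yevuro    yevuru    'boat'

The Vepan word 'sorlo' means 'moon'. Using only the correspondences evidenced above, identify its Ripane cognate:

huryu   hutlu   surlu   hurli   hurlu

sorpawo ~ hurpawu — Vepan s corresponds to Ripane h word-initially before a back vowel.
sorpawo ~ hurpawu — Vepan o corresponds to Ripane u after a consonant, before r.
sorpawo ~ hurpawu, yuruyo ~ yuruyu — Vepan o corresponds to Ripane u word-finally.
Applying these to Vepan 'sorlo':
  sorlo → horlo   (s→h word-initially before a back vowel)
  horlo → hurlo   (o→u after a consonant, before r)
  hurlo → hurlu   (o→u word-finally)
So the Ripane cognate is 'hurlu'.

hurlu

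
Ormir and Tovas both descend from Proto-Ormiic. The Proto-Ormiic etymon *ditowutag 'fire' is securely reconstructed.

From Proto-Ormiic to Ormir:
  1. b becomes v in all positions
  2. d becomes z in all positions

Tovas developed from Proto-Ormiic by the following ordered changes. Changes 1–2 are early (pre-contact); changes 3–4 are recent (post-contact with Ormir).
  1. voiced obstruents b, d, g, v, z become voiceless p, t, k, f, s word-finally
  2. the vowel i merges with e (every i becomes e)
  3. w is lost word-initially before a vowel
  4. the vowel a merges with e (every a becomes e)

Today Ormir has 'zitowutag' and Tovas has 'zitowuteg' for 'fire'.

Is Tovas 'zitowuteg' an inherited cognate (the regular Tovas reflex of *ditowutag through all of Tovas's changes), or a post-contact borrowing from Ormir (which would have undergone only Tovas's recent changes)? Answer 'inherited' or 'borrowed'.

If inherited, *ditowutag would pass through all of Tovas's changes:
Tovas: *ditowutag > ditowutak > detowutak > detowutek  (by final devoicing, vowel merger, vowel merger)
If borrowed from Ormir 'zitowutag' after the early changes, it would undergo only the recent ones:
  rule 3 (glide loss): no change (zitowutag)
  rule 4 (vowel merger): zitowutag → zitowuteg
  ⇒ as a loan: zitowuteg
Tovas 'zitowuteg' matches the loan outcome 'zitowuteg', not the inherited 'detowutek' — it skipped the early Tovas changes, so it was borrowed from Ormir.

borrowed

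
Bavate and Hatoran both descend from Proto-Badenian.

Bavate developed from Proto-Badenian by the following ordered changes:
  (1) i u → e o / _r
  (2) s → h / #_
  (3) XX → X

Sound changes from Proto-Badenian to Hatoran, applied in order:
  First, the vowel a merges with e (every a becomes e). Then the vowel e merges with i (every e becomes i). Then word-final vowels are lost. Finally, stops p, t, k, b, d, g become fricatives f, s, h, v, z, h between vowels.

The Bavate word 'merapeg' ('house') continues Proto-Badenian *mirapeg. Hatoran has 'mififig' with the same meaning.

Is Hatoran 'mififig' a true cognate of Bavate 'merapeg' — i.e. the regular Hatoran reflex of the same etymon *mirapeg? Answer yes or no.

Derive the expected Hatoran reflex of *mirapeg:
Hatoran: *mirapeg > mirepeg > miripig > mirifig  (by vowel merger, vowel merger, intervocalic lenition)
The regular Hatoran reflex would be 'mirifig', but the attested form is 'mififig'. The correspondence is irregular, so they are not cognates (the Hatoran form has a different source).

no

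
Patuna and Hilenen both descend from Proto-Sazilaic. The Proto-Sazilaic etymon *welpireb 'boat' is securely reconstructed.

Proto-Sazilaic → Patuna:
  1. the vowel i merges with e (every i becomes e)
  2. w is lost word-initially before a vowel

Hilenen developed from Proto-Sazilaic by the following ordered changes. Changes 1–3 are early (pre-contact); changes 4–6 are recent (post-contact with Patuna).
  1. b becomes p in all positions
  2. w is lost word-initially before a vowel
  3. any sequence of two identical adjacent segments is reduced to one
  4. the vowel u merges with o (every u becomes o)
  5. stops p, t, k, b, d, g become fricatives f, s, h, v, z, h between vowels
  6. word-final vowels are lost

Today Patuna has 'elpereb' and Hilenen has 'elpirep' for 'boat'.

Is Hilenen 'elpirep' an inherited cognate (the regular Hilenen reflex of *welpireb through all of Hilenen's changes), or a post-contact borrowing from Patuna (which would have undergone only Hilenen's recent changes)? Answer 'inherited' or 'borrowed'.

If inherited, *welpireb would pass through all of Hilenen's changes:
Hilenen: *welpireb
  welpireb → welpirep   [unconditioned shift]
  welpirep → elpirep   [glide loss]
  elpirep (rule 3 does not apply)
  elpirep (rule 4 does not apply)
  elpirep (rule 5 does not apply)
  elpirep (rule 6 does not apply)
  giving Hilenen elpirep.
If borrowed from Patuna 'elpereb' after the early changes, it would undergo only the recent ones:
  rule 4 (vowel merger): no change (elpereb)
  rule 5 (intervocalic lenition): no change (elpereb)
  rule 6 (apocope): no change (elpereb)
  ⇒ as a loan: elpereb
Hilenen 'elpirep' matches the inherited outcome exactly, so it is an inherited cognate, not a loan.

inherited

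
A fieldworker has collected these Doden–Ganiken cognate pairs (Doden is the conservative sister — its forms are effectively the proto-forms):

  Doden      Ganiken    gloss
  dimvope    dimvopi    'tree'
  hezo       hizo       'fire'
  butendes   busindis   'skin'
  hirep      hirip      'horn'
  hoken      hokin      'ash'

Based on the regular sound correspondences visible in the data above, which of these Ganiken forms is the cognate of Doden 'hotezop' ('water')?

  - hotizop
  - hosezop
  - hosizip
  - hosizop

hosizop

butendes ~ busindis — Doden t corresponds to Ganiken s between vowels (before a front vowel).
hezo ~ hizo, butendes ~ busindis — Doden e corresponds to Ganiken i after a consonant, before a consonant other than r, m, n, p, b, f, v.
Applying these to Doden 'hotezop':
  hotezop → hosezop   (t→s between vowels (before a front vowel))
  hosezop → hosizop   (e→i after a consonant, before a consonant other than r, m, n, p, b, f, v)
So the Ganiken cognate is 'hosizop'.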